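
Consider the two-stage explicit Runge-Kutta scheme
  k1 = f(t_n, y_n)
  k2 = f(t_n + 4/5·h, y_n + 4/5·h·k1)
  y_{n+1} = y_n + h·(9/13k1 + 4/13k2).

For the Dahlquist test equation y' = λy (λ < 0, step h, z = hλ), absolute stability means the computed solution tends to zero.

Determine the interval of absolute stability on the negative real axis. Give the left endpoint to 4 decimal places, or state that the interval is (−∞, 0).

z∈(-4.0625,0).

Set f=λy, z=hλ:
  k1=λy_n ⇒ h·k1=z·y_n;  k2=λ(1+4/5z)y_n ⇒ h·k2=z(1+4/5z)y_n
  y_{n+1}/y_n = 1 + 9/13z + 4/13z(1+4/5z) = 1 + z + 16/65z²
  Hence R(z) = 1 + z + 16/65z².

Need |R(x)|<1, x<0.
x=-1.4: |R|=0.0825
R=1: x+16/65x²=0 ⇒ x=−65/16=-4.0625; min R=1−1/(4·16/65)=-0.0156>−1
Confirm numerically:
  x=-2.509: |R|=0.04056 <1
  x=-2.341: |R|=0.00799 <1
  x=-2.320: |R|=0.00490 <1
  x=-4.487: |R|=1.46886 >1
  x=-4.123: |R|=1.06140 >1
So |R|<1 on (-4.0625, 0).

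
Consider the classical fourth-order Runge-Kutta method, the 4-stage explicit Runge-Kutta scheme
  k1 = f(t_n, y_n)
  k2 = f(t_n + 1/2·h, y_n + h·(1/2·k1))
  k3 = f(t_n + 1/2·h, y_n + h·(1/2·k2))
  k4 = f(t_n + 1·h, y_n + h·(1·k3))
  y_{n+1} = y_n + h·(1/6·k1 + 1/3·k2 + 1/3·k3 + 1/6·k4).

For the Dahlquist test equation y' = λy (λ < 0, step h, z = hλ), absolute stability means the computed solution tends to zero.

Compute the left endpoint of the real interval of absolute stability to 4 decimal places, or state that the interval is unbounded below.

left endpoint -2.7853.

Test eqn y'=λy, z=hλ:
  order 4, 4-stage ⇒ R(z)=1+z+z^2/2+z^3/6+z^4/24
  (e.g. R(-1.23)=0.31167, |R|=0.31167)

Find x<0 with |R(x)|<1.
x=-1.23: |R|=0.3117
|R(-2.63)|=0.7900 |R(-1.84)|=0.2921 |R(-1.46)|=0.2764
Bisect:
  x_lo=-3.1295 |R|=1.6557  x_hi=-0.3482 |R|=0.7060
  mid=-1.73884 |R|=0.27761 →hi
  mid=-2.43417 |R|=0.58743 →hi
  mid=-2.78183 |R|=0.99480 →hi
  mid=-2.95566 |R|=1.28876 →lo
  mid=-2.86875 |R|=1.13329 →lo
  mid=-2.82529 |R|=1.06200 →lo
  mid=-2.80356 |R|=1.02789 →lo
  mid=-2.79270 |R|=1.01122 →lo
  mid=-2.78727 |R|=1.00298 →lo
  ...
  [-2.78540,-2.78523] ⇒ x*=-2.7853
Interval (-2.7853, 0).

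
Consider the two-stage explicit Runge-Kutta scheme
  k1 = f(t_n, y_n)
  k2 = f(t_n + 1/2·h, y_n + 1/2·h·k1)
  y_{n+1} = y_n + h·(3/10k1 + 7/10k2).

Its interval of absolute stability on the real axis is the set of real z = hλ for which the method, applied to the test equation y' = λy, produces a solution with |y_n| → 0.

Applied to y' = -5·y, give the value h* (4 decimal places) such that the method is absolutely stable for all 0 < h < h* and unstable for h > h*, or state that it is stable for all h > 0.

On y'=λy, z=hλ:
  k1=λy_n ⇒ h·k1=z·y_n;  k2=λ(1+1/2z)y_n ⇒ h·k2=z(1+1/2z)y_n
  y_{n+1}/y_n = 1 + 3/10z + 7/10z(1+1/2z) = 1 + z + 7/20z²
  so R(z) = 1 + z + 7/20z².

Find x<0 with |R(x)|<1.
x=-0.82: |R|=0.4153
R=1: x+7/20x²=0 ⇒ x=−20/7=-2.8571; min R=1−1/(4·7/20)=0.2857>−1
Confirm numerically:
  x=-2.668: |R|=0.82338 <1
  x=-2.648: |R|=0.80617 <1
  x=-1.363: |R|=0.28722 <1
  x=-1.193: |R|=0.30514 <1
  x=-3.049: |R|=1.20474 >1
  x=-2.937: |R|=1.08209 >1
Interval (-2.8571, 0).

(-2.8571,0); λ=-5 ⇒ h* = (20/7)/5 = 0.5714.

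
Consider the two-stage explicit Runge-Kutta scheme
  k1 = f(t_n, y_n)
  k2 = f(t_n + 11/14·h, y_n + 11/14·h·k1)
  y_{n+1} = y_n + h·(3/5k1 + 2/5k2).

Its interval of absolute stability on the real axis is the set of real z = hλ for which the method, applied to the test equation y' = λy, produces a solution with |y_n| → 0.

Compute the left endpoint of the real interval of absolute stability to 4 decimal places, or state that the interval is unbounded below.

Test eqn y'=λy, z=hλ:
  k1=λy_n ⇒ h·k1=z·y_n;  k2=λ(1+11/14z)y_n ⇒ h·k2=z(1+11/14z)y_n
  y_{n+1}/y_n = 1 + 3/5z + 2/5z(1+11/14z) = 1 + z + 11/35z²
  Hence R(z) = 1 + z + 11/35z².

Solve |R(x)|<1 on ℝ⁻.
x=-1.46: |R|=0.2099
R=1: x+11/35x²=0 ⇒ x=−35/11=-3.1818; min R=1−1/(4·11/35)=0.2045>−1
Confirm numerically:
  x=-2.773: |R|=0.64371 <1
  x=-2.269: |R|=0.34906 <1
  x=-1.278: |R|=0.23532 <1
  x=-3.342: |R|=1.16825 >1
  x=-3.204: |R|=1.02234 >1
Stable set (-3.1818, 0).

left endpoint -3.1818.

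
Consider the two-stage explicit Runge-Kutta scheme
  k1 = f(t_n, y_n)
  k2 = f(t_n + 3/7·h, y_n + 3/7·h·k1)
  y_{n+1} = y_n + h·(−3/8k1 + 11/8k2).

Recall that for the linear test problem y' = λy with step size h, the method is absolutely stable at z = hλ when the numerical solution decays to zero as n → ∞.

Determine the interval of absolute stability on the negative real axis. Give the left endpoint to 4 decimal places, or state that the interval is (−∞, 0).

On y'=λy, z=hλ:
  k1=λy_n ⇒ h·k1=z·y_n;  k2=λ(1+3/7z)y_n ⇒ h·k2=z(1+3/7z)y_n
  y_{n+1}/y_n = 1 − 3/8z + 11/8z(1+3/7z) = 1 + z + 33/56z²
  so R(z) = 1 + z + 33/56z².

Boundary: |R(x)|=1, x<0.
x=-1.2: |R|=0.6486
R=1: x+33/56x²=0 ⇒ x=−56/33=-1.6970; min R=1−1/(4·33/56)=0.5758>−1
Confirm numerically:
  x=-1.439: |R|=0.78125 <1
  x=-1.408: |R|=0.76024 <1
  x=-1.236: |R|=0.66425 <1
  x=-0.857: |R|=0.57580 <1
  x=-1.934: |R|=1.27014 >1
  x=-1.932: |R|=1.26758 >1
Stable set (-1.6970, 0).

(-1.6970, 0).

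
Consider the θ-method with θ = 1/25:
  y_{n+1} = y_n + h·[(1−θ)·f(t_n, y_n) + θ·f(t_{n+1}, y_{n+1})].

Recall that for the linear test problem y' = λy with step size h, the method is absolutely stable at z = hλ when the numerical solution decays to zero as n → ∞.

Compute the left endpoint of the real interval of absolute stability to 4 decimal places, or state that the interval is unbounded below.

With y'=λy (z=hλ):
  y_{n+1} = y_n + z·[24/25·y_n + 1/25·y_{n+1}] ⇒ (1 − 1/25z)y_{n+1} = (1 + 24/25z)y_n
  so R(z) = (1 + 24/25z)/(1 − 1/25z).

Need |R(x)|<1, x<0.
x=-1.61: |R|=0.5126
R=−1: 1+24/25x = −1+1/25x ⇒ -23/25x=2 ⇒ x=2/(-23/25)=-2.1739
Confirm numerically:
  x=-2.008: |R|=0.85871 <1
  x=-1.773: |R|=0.65559 <1
  x=-1.208: |R|=0.15232 <1
  x=-2.602: |R|=1.35671 >1
  x=-2.529: |R|=1.29667 >1
So |R|<1 on (-2.1739, 0).

left endpoint -2.1739.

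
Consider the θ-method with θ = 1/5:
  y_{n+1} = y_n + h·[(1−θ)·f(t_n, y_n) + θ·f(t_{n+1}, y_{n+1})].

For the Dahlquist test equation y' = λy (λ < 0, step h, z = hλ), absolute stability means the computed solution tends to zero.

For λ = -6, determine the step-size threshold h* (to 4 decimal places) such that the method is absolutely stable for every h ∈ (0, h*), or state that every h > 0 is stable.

Test eqn y'=λy, z=hλ:
  y_{n+1} = y_n + z·[4/5·y_n + 1/5·y_{n+1}] ⇒ (1 − 1/5z)y_{n+1} = (1 + 4/5z)y_n
  Hence R(z) = (1 + 4/5z)/(1 − 1/5z).

Solve |R(x)|<1 on ℝ⁻.
x=-0.78: |R|=0.3253
R=−1: 1+4/5x = −1+1/5x ⇒ -3/5x=2 ⇒ x=2/(-3/5)=-3.3333
Confirm numerically:
  x=-3.049: |R|=0.89402 <1
  x=-2.982: |R|=0.86795 <1
  x=-2.691: |R|=0.74945 <1
  x=-2.104: |R|=0.48086 <1
  x=-3.858: |R|=1.17769 >1
  x=-3.848: |R|=1.17450 >1
Interval (-3.3333, 0).

(-3.3333,0); λ=-6 ⇒ h* = (10/3)/6 = 0.5556.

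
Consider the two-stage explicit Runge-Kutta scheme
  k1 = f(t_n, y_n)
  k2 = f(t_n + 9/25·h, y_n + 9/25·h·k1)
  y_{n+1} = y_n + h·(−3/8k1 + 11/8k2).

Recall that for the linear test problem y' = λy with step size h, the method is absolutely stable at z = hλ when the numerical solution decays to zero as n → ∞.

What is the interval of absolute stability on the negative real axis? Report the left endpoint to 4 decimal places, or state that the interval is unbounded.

Set f=λy, z=hλ:
  k1=λy_n ⇒ h·k1=z·y_n;  k2=λ(1+9/25z)y_n ⇒ h·k2=z(1+9/25z)y_n
  y_{n+1}/y_n = 1 − 3/8z + 11/8z(1+9/25z) = 1 + z + 99/200z²
  R(z) = 1 + z + 99/200z².

Need |R(x)|<1, x<0.
x=-1.52: |R|=0.6236
R=1: x+99/200x²=0 ⇒ x=−200/99=-2.0202; min R=1−1/(4·99/200)=0.4949>−1
Confirm numerically:
  x=-1.501: |R|=0.61424 <1
  x=-1.260: |R|=0.52586 <1
  x=-1.072: |R|=0.49685 <1
  x=-1.007: |R|=0.49495 <1
  x=-2.598: |R|=1.74305 >1
  x=-2.056: |R|=1.03643 >1
Interval (-2.0202, 0).

z∈(-2.0202,0).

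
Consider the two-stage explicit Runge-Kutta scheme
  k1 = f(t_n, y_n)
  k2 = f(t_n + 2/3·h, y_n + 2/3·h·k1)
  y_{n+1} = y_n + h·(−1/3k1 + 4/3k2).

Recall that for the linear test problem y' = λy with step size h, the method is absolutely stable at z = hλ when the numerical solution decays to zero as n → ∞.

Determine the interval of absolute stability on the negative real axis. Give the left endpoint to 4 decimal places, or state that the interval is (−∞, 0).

With y'=λy (z=hλ):
  k1=λy_n ⇒ h·k1=z·y_n;  k2=λ(1+2/3z)y_n ⇒ h·k2=z(1+2/3z)y_n
  y_{n+1}/y_n = 1 − 1/3z + 4/3z(1+2/3z) = 1 + z + 8/9z²
  Hence R(z) = 1 + z + 8/9z².

Need |R(x)|<1, x<0.
x=-1.32: |R|=1.2288
R=1: x+8/9x²=0 ⇒ x=−9/8=-1.1250; min R=1−1/(4·8/9)=0.7188>−1
Confirm numerically:
  x=-1.091: |R|=0.96703 <1
  x=-1.041: |R|=0.92227 <1
  x=-0.625: |R|=0.72222 <1
  x=-1.717: |R|=1.90352 >1
  x=-1.548: |R|=1.58205 >1
  x=-1.220: |R|=1.10302 >1
So |R|<1 on (-1.1250, 0).

z∈(-1.1250,0).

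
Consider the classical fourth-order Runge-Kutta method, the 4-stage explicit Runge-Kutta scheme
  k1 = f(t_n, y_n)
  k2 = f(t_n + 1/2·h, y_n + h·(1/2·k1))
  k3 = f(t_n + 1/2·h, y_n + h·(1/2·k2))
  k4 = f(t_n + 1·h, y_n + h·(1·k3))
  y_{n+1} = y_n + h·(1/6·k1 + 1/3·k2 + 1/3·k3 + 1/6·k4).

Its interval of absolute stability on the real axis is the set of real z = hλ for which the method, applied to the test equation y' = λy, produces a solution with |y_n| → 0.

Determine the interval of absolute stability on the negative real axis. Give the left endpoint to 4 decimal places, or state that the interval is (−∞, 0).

z∈(-2.7853,0).

Set f=λy, z=hλ:
  order 4, 4-stage ⇒ R(z)=1+z+z^2/2+z^3/6+z^4/24
  (e.g. R(-1.8)=0.28540, |R|=0.28540)

Need |R(x)|<1, x<0.
x=-1.8: |R|=0.2854
|R(-2.46)|=0.6106 |R(-2.02)|=0.3402 |R(-0.7)|=0.4978
Bisect:
  x_lo=-3.5983 |R|=3.0956  x_hi=-0.3611 |R|=0.6969
  mid=-1.97970 |R|=0.32677 →hi
  mid=-2.78898 |R|=1.00558 →lo
  mid=-2.38434 |R|=0.54568 →hi
  mid=-2.58666 |R|=0.73956 →hi
  mid=-2.68782 |R|=0.86272 →hi
  mid=-2.73840 |R|=0.93157 →hi
  mid=-2.76369 |R|=0.96792 →hi
  mid=-2.77634 |R|=0.98658 →hi
  ...
  [-2.78543,-2.78523] ⇒ x*=-2.7853
Interval (-2.7853, 0).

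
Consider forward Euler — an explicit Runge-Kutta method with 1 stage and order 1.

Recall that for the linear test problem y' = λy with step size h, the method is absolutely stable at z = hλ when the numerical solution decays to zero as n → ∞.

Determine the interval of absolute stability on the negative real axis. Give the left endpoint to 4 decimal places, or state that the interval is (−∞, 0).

(-2.0000, 0).

With y'=λy (z=hλ):
  order 1, 1-stage ⇒ R(z)=1+z
  (e.g. R(-0.51)=0.49000, |R|=0.49000)

Boundary: |R(x)|=1, x<0.
x=-0.51: |R|=0.4900
|R(-2.1)|=1.1000 |R(-0.73)|=0.2700 |R(-0.66)|=0.3400
Bisect:
  x_lo=-2.5857 |R|=1.5857  x_hi=-0.2085 |R|=0.7915
  mid=-1.39709 |R|=0.39709 →hi
  mid=-1.99137 |R|=0.99137 →hi
  mid=-2.28851 |R|=1.28851 →lo
  mid=-2.13994 |R|=1.13994 →lo
  mid=-2.06566 |R|=1.06566 →lo
  mid=-2.02852 |R|=1.02852 →lo
  mid=-2.00994 |R|=1.00994 →lo
  mid=-2.00066 |R|=1.00066 →lo
  mid=-1.99602 |R|=0.99602 →hi
  mid=-1.99834 |R|=0.99834 →hi
  ...
  [-2.00008,-1.99993] ⇒ x*=-2.0000
Stable set (-2.0000, 0).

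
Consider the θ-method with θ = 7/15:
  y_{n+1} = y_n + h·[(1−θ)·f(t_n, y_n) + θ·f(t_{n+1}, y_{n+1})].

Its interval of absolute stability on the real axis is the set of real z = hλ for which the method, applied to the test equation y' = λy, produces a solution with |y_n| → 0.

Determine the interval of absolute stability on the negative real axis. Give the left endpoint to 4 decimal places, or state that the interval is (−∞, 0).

(-30.0000, 0).

With y'=λy (z=hλ):
  y_{n+1} = y_n + z·[8/15·y_n + 7/15·y_{n+1}] ⇒ (1 − 7/15z)y_{n+1} = (1 + 8/15z)y_n
  ⇒ R(z) = (1 + 8/15z)/(1 − 7/15z).

Boundary: |R(x)|=1, x<0.
x=-1.51: |R|=0.1142
R=−1: 1+8/15x = −1+7/15x ⇒ -1/15x=2 ⇒ x=2/(-1/15)=-30.0000
Confirm numerically:
  x=-29.038: |R|=0.99559 <1
  x=-25.457: |R|=0.97649 <1
  x=-20.679: |R|=0.94165 <1
  x=-15.162: |R|=0.87751 <1
  x=-30.385: |R|=1.00169 >1
  x=-30.170: |R|=1.00075 >1
So |R|<1 on (-30.0000, 0).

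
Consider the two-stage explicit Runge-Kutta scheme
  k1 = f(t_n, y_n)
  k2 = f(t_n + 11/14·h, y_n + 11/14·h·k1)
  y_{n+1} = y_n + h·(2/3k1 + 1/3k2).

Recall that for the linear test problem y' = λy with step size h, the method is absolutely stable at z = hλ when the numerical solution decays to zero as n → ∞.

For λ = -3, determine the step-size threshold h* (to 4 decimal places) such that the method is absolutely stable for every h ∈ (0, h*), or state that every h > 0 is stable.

Set f=λy, z=hλ:
  k1=λy_n ⇒ h·k1=z·y_n;  k2=λ(1+11/14z)y_n ⇒ h·k2=z(1+11/14z)y_n
  y_{n+1}/y_n = 1 + 2/3z + 1/3z(1+11/14z) = 1 + z + 11/42z²
  R(z) = 1 + z + 11/42z².

Solve |R(x)|<1 on ℝ⁻.
x=-1.39: |R|=0.1160
R=1: x+11/42x²=0 ⇒ x=−42/11=-3.8182; min R=1−1/(4·11/42)=0.0455>−1
Confirm numerically:
  x=-3.494: |R|=0.70334 <1
  x=-3.225: |R|=0.49897 <1
  x=-2.235: |R|=0.07327 <1
  x=-4.344: |R|=1.59823 >1
  x=-3.976: |R|=1.16434 >1
So |R|<1 on (-3.8182, 0).

(-3.8182,0); λ=-3 ⇒ h* = (42/11)/3 = 1.2727.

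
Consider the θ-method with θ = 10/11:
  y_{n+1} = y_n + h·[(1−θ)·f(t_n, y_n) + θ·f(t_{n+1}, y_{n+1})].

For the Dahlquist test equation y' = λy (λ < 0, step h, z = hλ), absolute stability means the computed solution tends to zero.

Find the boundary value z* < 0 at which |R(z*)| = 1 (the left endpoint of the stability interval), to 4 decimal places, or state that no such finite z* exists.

With y'=λy (z=hλ):
  y_{n+1} = y_n + z·[1/11·y_n + 10/11·y_{n+1}] ⇒ (1 − 10/11z)y_{n+1} = (1 + 1/11z)y_n
  R(z) = (1 + 1/11z)/(1 − 10/11z).

Find x<0 with |R(x)|<1.
x=-0.67: |R|=0.5836
x=-2: |R|=0.2903
x=-10: |R|=0.0090
x=-100: |R|=0.0880
θ=10/11≥1/2 ⇒ |1+1/11x|<|1−10/11x| ∀x<0 ⇒ interval (−∞,0).

unbounded; (−∞, 0).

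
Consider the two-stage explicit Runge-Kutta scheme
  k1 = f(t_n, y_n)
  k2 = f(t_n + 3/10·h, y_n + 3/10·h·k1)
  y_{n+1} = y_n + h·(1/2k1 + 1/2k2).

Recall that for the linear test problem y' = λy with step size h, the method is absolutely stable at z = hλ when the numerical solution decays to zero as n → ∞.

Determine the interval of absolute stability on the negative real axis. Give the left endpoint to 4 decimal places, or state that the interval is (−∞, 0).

z∈(-6.6667,0).

On y'=λy, z=hλ:
  k1=λy_n ⇒ h·k1=z·y_n;  k2=λ(1+3/10z)y_n ⇒ h·k2=z(1+3/10z)y_n
  y_{n+1}/y_n = 1 + 1/2z + 1/2z(1+3/10z) = 1 + z + 3/20z²
  ⇒ R(z) = 1 + z + 3/20z².

Need |R(x)|<1, x<0.
x=-0.67: |R|=0.3973
R=1: x+3/20x²=0 ⇒ x=−20/3=-6.6667; min R=1−1/(4·3/20)=-0.6667>−1
Confirm numerically:
  x=-4.696: |R|=0.38814 <1
  x=-3.163: |R|=0.66231 <1
  x=-2.739: |R|=0.61368 <1
  x=-6.939: |R|=1.28346 >1
  x=-6.805: |R|=1.14120 >1
  x=-6.749: |R|=1.08335 >1
Stable set (-6.6667, 0).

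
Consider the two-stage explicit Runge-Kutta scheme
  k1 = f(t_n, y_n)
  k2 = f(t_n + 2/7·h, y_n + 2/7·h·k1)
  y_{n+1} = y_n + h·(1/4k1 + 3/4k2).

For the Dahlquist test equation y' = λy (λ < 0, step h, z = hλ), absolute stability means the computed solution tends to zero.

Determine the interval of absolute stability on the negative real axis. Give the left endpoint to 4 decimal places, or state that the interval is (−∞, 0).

With y'=λy (z=hλ):
  k1=λy_n ⇒ h·k1=z·y_n;  k2=λ(1+2/7z)y_n ⇒ h·k2=z(1+2/7z)y_n
  y_{n+1}/y_n = 1 + 1/4z + 3/4z(1+2/7z) = 1 + z + 3/14z²
  Hence R(z) = 1 + z + 3/14z².

Need |R(x)|<1, x<0.
x=-0.77: |R|=0.3570
R=1: x+3/14x²=0 ⇒ x=−14/3=-4.6667; min R=1−1/(4·3/14)=-0.1667>−1
Confirm numerically:
  x=-4.625: |R|=0.95871 <1
  x=-4.364: |R|=0.71696 <1
  x=-4.358: |R|=0.71175 <1
  x=-5.045: |R|=1.40901 >1
  x=-4.870: |R|=1.21219 >1
Stable set (-4.6667, 0).

z∈(-4.6667,0).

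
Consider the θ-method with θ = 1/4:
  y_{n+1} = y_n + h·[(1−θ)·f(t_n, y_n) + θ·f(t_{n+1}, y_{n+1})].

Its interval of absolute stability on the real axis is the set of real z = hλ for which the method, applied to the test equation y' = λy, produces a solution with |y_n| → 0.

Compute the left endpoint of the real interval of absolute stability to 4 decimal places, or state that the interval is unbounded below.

left endpoint -4.0000.

Set f=λy, z=hλ:
  y_{n+1} = y_n + z·[3/4·y_n + 1/4·y_{n+1}] ⇒ (1 − 1/4z)y_{n+1} = (1 + 3/4z)y_n
  so R(z) = (1 + 3/4z)/(1 − 1/4z).

Boundary: |R(x)|=1, x<0.
x=-0.4: |R|=0.6364
R=−1: 1+3/4x = −1+1/4x ⇒ -1/2x=2 ⇒ x=2/(-1/2)=-4.0000
Confirm numerically:
  x=-3.399: |R|=0.83755 <1
  x=-2.541: |R|=0.55389 <1
  x=-1.909: |R|=0.29227 <1
  x=-1.797: |R|=0.23995 <1
  x=-4.383: |R|=1.09138 >1
  x=-4.102: |R|=1.02518 >1
Stable set (-4.0000, 0).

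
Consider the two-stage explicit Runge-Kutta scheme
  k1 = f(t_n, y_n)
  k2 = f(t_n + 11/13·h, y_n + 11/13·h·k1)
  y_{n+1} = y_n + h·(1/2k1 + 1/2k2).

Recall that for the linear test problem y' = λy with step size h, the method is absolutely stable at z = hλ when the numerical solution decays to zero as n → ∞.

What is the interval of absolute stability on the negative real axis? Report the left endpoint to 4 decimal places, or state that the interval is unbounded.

Test eqn y'=λy, z=hλ:
  k1=λy_n ⇒ h·k1=z·y_n;  k2=λ(1+11/13z)y_n ⇒ h·k2=z(1+11/13z)y_n
  y_{n+1}/y_n = 1 + 1/2z + 1/2z(1+11/13z) = 1 + z + 11/26z²
  Hence R(z) = 1 + z + 11/26z².

Find x<0 with |R(x)|<1.
x=-0.63: |R|=0.5379
R=1: x+11/26x²=0 ⇒ x=−26/11=-2.3636; min R=1−1/(4·11/26)=0.4091>−1
Confirm numerically:
  x=-2.120: |R|=0.78148 <1
  x=-1.222: |R|=0.40977 <1
  x=-1.092: |R|=0.41250 <1
  x=-2.874: |R|=1.62056 >1
  x=-2.486: |R|=1.12870 >1
Stable set (-2.3636, 0).

z∈(-2.3636,0).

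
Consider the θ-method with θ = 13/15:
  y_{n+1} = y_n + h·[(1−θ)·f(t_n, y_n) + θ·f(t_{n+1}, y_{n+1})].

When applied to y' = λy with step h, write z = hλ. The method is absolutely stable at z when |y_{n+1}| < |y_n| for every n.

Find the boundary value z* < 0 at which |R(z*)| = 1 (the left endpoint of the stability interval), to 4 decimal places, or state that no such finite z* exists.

unbounded; (−∞, 0).

Test eqn y'=λy, z=hλ:
  y_{n+1} = y_n + z·[2/15·y_n + 13/15·y_{n+1}] ⇒ (1 − 13/15z)y_{n+1} = (1 + 2/15z)y_n
  Hence R(z) = (1 + 2/15z)/(1 − 13/15z).

Solve |R(x)|<1 on ℝ⁻.
x=-1.48: |R|=0.3516
x=-2: |R|=0.2683
x=-10: |R|=0.0345
x=-100: |R|=0.1407
θ=13/15≥1/2 ⇒ |1+2/15x|<|1−13/15x| ∀x<0 ⇒ interval (−∞,0).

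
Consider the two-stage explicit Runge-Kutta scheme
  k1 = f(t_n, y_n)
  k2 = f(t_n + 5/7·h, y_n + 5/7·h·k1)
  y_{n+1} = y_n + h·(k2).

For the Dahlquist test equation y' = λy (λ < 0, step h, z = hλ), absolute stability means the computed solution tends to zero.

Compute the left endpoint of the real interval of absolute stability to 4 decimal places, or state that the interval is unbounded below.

z* = -1.4000.

On y'=λy, z=hλ:
  k1=λy_n ⇒ h·k1=z·y_n;  k2=λ(1+5/7z)y_n ⇒ h·k2=z(1+5/7z)y_n
  y_{n+1}/y_n = 1 + z(1+5/7z) = 1 + z + 5/7z²
  so R(z) = 1 + z + 5/7z².

Need |R(x)|<1, x<0.
x=-0.95: |R|=0.6946
R=1: x+5/7x²=0 ⇒ x=−7/5=-1.4000; min R=1−1/(4·5/7)=0.6500>−1
Confirm numerically:
  x=-1.144: |R|=0.79081 <1
  x=-0.992: |R|=0.71090 <1
  x=-0.852: |R|=0.66650 <1
  x=-0.588: |R|=0.65896 <1
  x=-1.882: |R|=1.64795 >1
  x=-1.743: |R|=1.42704 >1
  x=-1.569: |R|=1.18940 >1
Interval (-1.4000, 0).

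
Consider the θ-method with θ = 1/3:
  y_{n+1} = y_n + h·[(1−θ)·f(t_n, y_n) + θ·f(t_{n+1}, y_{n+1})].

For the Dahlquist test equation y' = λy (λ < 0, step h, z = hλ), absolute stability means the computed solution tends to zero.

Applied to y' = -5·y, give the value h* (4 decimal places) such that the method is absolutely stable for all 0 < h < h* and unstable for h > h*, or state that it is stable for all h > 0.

(-6.0000,0); λ=-5 ⇒ h* = (6)/5 = 1.2000.

Set f=λy, z=hλ:
  y_{n+1} = y_n + z·[2/3·y_n + 1/3·y_{n+1}] ⇒ (1 − 1/3z)y_{n+1} = (1 + 2/3z)y_n
  Hence R(z) = (1 + 2/3z)/(1 − 1/3z).

Need |R(x)|<1, x<0.
x=-1.75: |R|=0.1053
R=−1: 1+2/3x = −1+1/3x ⇒ -1/3x=2 ⇒ x=2/(-1/3)=-6.0000
Confirm numerically:
  x=-5.877: |R|=0.98614 <1
  x=-5.619: |R|=0.95580 <1
  x=-5.087: |R|=0.88710 <1
  x=-3.102: |R|=0.52507 <1
  x=-6.494: |R|=1.05203 >1
  x=-6.029: |R|=1.00321 >1
Interval (-6.0000, 0).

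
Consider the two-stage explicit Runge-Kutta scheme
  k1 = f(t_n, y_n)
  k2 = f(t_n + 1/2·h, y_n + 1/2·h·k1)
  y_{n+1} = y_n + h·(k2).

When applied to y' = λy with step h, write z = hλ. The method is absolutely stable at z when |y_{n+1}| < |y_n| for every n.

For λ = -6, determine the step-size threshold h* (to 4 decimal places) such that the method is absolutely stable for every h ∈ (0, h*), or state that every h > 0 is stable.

(-2.0000,0); λ=-6 ⇒ h* = (2)/6 = 0.3333.

Test eqn y'=λy, z=hλ:
  k1=λy_n ⇒ h·k1=z·y_n;  k2=λ(1+1/2z)y_n ⇒ h·k2=z(1+1/2z)y_n
  y_{n+1}/y_n = 1 + z(1+1/2z) = 1 + z + 1/2z²
  so R(z) = 1 + z + 1/2z².

Boundary: |R(x)|=1, x<0.
x=-1.16: |R|=0.5128
R=1: x+1/2x²=0 ⇒ x=−2=-2.0000; min R=1−1/(4·1/2)=0.5000>−1
Confirm numerically:
  x=-1.535: |R|=0.64311 <1
  x=-1.179: |R|=0.51602 <1
  x=-1.146: |R|=0.51066 <1
  x=-0.829: |R|=0.51462 <1
  x=-2.541: |R|=1.68734 >1
  x=-2.409: |R|=1.49264 >1
Interval (-2.0000, 0).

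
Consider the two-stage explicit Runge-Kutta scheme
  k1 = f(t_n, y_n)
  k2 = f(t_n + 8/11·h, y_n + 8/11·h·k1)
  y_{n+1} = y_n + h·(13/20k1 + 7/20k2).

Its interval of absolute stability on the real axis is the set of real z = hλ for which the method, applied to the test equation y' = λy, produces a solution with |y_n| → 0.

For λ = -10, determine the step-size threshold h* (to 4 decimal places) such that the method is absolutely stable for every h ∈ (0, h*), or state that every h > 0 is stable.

(-3.9286,0); λ=-10 ⇒ h* = (55/14)/10 = 0.3929.

With y'=λy (z=hλ):
  k1=λy_n ⇒ h·k1=z·y_n;  k2=λ(1+8/11z)y_n ⇒ h·k2=z(1+8/11z)y_n
  y_{n+1}/y_n = 1 + 13/20z + 7/20z(1+8/11z) = 1 + z + 14/55z²
  Hence R(z) = 1 + z + 14/55z².

Solve |R(x)|<1 on ℝ⁻.
x=-1.65: |R|=0.0430
R=1: x+14/55x²=0 ⇒ x=−55/14=-3.9286; min R=1−1/(4·14/55)=0.0179>−1
Confirm numerically:
  x=-3.901: |R|=0.97262 <1
  x=-3.241: |R|=0.43277 <1
  x=-2.321: |R|=0.05025 <1
  x=-4.292: |R|=1.39705 >1
  x=-4.017: |R|=1.09042 >1
Stable set (-3.9286, 0).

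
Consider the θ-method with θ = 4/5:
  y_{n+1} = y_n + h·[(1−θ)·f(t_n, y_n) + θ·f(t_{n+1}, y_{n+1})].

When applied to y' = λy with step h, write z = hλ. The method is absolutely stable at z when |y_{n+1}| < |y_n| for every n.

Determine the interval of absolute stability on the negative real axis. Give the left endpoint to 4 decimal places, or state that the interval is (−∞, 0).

Set f=λy, z=hλ:
  y_{n+1} = y_n + z·[1/5·y_n + 4/5·y_{n+1}] ⇒ (1 − 4/5z)y_{n+1} = (1 + 1/5z)y_n
  ⇒ R(z) = (1 + 1/5z)/(1 − 4/5z).

Boundary: |R(x)|=1, x<0.
x=-0.64: |R|=0.5767
x=-2: |R|=0.2308
x=-10: |R|=0.1111
x=-100: |R|=0.2346
θ=4/5≥1/2 ⇒ |1+1/5x|<|1−4/5x| ∀x<0 ⇒ unbounded interval.

unbounded; (−∞, 0).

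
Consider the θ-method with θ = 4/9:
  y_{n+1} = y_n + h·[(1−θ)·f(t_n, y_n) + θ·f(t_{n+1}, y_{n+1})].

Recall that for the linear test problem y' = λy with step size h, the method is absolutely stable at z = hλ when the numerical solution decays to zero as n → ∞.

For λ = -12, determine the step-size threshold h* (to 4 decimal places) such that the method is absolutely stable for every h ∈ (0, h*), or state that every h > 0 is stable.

(-18.0000,0); λ=-12 ⇒ h* = (18)/12 = 1.5000.

On y'=λy, z=hλ:
  y_{n+1} = y_n + z·[5/9·y_n + 4/9·y_{n+1}] ⇒ (1 − 4/9z)y_{n+1} = (1 + 5/9z)y_n
  ⇒ R(z) = (1 + 5/9z)/(1 − 4/9z).

Need |R(x)|<1, x<0.
x=-0.68: |R|=0.4778
R=−1: 1+5/9x = −1+4/9x ⇒ -1/9x=2 ⇒ x=2/(-1/9)=-18.0000
Confirm numerically:
  x=-14.785: |R|=0.95282 <1
  x=-9.126: |R|=0.80498 <1
  x=-8.714: |R|=0.78826 <1
  x=-7.351: |R|=0.72271 <1
  x=-18.402: |R|=1.00487 >1
  x=-18.207: |R|=1.00253 >1
So |R|<1 on (-18.0000, 0).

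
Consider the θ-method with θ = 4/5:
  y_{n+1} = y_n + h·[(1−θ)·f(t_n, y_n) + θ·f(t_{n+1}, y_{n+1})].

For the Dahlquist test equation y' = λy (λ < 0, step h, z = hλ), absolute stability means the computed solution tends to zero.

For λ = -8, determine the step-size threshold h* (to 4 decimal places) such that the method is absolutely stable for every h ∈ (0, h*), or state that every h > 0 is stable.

Test eqn y'=λy, z=hλ:
  y_{n+1} = y_n + z·[1/5·y_n + 4/5·y_{n+1}] ⇒ (1 − 4/5z)y_{n+1} = (1 + 1/5z)y_n
  Hence R(z) = (1 + 1/5z)/(1 − 4/5z).

Need |R(x)|<1, x<0.
x=-1.51: |R|=0.3161
x=-2: |R|=0.2308
x=-10: |R|=0.1111
x=-100: |R|=0.2346
θ=4/5≥1/2 ⇒ |1+1/5x|<|1−4/5x| ∀x<0 ⇒ stable on all of ℝ⁻.

unbounded; (−∞, 0). Any h>0 works for λ=-8.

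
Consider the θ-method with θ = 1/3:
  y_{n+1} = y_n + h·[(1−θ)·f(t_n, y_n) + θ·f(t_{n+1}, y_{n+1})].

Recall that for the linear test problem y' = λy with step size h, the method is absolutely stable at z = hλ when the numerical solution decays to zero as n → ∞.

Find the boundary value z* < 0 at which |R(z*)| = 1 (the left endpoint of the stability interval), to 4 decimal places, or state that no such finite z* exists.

Test eqn y'=λy, z=hλ:
  y_{n+1} = y_n + z·[2/3·y_n + 1/3·y_{n+1}] ⇒ (1 − 1/3z)y_{n+1} = (1 + 2/3z)y_n
  so R(z) = (1 + 2/3z)/(1 − 1/3z).

Need |R(x)|<1, x<0.
x=-1.71: |R|=0.0892
R=−1: 1+2/3x = −1+1/3x ⇒ -1/3x=2 ⇒ x=2/(-1/3)=-6.0000
Confirm numerically:
  x=-4.785: |R|=0.84393 <1
  x=-3.075: |R|=0.51852 <1
  x=-2.846: |R|=0.46049 <1
  x=-6.553: |R|=1.05789 >1
  x=-6.548: |R|=1.05739 >1
Stable set (-6.0000, 0).

left endpoint -6.0000.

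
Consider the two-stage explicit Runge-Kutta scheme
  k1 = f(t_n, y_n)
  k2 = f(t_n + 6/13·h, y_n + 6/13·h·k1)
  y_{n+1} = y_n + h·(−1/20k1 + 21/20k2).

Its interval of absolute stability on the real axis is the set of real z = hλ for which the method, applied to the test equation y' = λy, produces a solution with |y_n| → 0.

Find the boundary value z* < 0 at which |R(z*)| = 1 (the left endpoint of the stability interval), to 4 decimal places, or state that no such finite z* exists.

left endpoint -2.0635.

With y'=λy (z=hλ):
  k1=λy_n ⇒ h·k1=z·y_n;  k2=λ(1+6/13z)y_n ⇒ h·k2=z(1+6/13z)y_n
  y_{n+1}/y_n = 1 − 1/20z + 21/20z(1+6/13z) = 1 + z + 63/130z²
  so R(z) = 1 + z + 63/130z².

Solve |R(x)|<1 on ℝ⁻.
x=-1: |R|=0.4846
R=1: x+63/130x²=0 ⇒ x=−130/63=-2.0635; min R=1−1/(4·63/130)=0.4841>−1
Confirm numerically:
  x=-1.865: |R|=0.82060 <1
  x=-1.263: |R|=0.51004 <1
  x=-1.146: |R|=0.49045 <1
  x=-0.967: |R|=0.48616 <1
  x=-2.609: |R|=1.68972 >1
  x=-2.468: |R|=1.48380 >1
  x=-2.422: |R|=1.42079 >1
Stable set (-2.0635, 0).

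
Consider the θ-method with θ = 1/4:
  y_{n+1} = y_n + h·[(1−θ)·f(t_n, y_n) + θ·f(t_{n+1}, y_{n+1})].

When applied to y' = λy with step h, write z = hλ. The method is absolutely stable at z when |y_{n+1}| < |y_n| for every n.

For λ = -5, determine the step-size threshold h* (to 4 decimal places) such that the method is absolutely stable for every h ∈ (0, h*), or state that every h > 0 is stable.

On y'=λy, z=hλ:
  y_{n+1} = y_n + z·[3/4·y_n + 1/4·y_{n+1}] ⇒ (1 − 1/4z)y_{n+1} = (1 + 3/4z)y_n
  so R(z) = (1 + 3/4z)/(1 − 1/4z).

Boundary: |R(x)|=1, x<0.
x=-0.47: |R|=0.5794
R=−1: 1+3/4x = −1+1/4x ⇒ -1/2x=2 ⇒ x=2/(-1/2)=-4.0000
Confirm numerically:
  x=-3.249: |R|=0.79280 <1
  x=-2.274: |R|=0.44979 <1
  x=-1.714: |R|=0.19986 <1
  x=-4.527: |R|=1.12361 >1
  x=-4.431: |R|=1.10224 >1
  x=-4.400: |R|=1.09524 >1
Interval (-4.0000, 0).

(-4.0000,0); λ=-5 ⇒ h* = (4)/5 = 0.8000.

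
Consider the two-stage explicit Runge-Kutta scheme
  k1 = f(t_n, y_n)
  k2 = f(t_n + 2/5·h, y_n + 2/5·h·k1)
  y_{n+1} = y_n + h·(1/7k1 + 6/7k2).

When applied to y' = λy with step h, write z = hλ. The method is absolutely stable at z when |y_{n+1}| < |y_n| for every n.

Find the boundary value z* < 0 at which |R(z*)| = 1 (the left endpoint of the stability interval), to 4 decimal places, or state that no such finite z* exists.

z* = -2.9167.

With y'=λy (z=hλ):
  k1=λy_n ⇒ h·k1=z·y_n;  k2=λ(1+2/5z)y_n ⇒ h·k2=z(1+2/5z)y_n
  y_{n+1}/y_n = 1 + 1/7z + 6/7z(1+2/5z) = 1 + z + 12/35z²
  so R(z) = 1 + z + 12/35z².

Solve |R(x)|<1 on ℝ⁻.
x=-0.72: |R|=0.4577
R=1: x+12/35x²=0 ⇒ x=−35/12=-2.9167; min R=1−1/(4·12/35)=0.2708>−1
Confirm numerically:
  x=-2.775: |R|=0.86521 <1
  x=-2.569: |R|=0.69378 <1
  x=-1.488: |R|=0.27114 <1
  x=-3.228: |R|=1.34457 >1
  x=-3.167: |R|=1.27182 >1
  x=-3.027: |R|=1.11451 >1
Interval (-2.9167, 0).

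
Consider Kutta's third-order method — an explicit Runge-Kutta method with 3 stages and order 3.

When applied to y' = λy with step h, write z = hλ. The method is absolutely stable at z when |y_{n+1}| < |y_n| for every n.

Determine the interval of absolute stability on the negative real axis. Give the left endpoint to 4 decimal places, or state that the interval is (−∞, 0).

(-2.5127, 0).

Test eqn y'=λy, z=hλ:
  order 3, 3-stage ⇒ R(z)=1+z+z^2/2+z^3/6
  (e.g. R(-0.6)=0.54400, |R|=0.54400)

Solve |R(x)|<1 on ℝ⁻.
x=-0.6: |R|=0.5440
|R(-2.14)|=0.4836 |R(-1.84)|=0.1855 |R(-0.67)|=0.5043
Bisect:
  x_lo=-3.1475 |R|=2.3910  x_hi=-0.0876 |R|=0.9161
  mid=-1.61754 |R|=0.01469 →hi
  mid=-2.38251 |R|=0.79832 →hi
  mid=-2.76499 |R|=1.46554 →lo
  mid=-2.57375 |R|=1.10315 →lo
  mid=-2.47813 |R|=0.94398 →hi
  mid=-2.52594 |R|=1.02182 →lo
  mid=-2.50203 |R|=0.98247 →hi
  ...
  [-2.51286,-2.51268] ⇒ x*=-2.5127
Stable set (-2.5127, 0).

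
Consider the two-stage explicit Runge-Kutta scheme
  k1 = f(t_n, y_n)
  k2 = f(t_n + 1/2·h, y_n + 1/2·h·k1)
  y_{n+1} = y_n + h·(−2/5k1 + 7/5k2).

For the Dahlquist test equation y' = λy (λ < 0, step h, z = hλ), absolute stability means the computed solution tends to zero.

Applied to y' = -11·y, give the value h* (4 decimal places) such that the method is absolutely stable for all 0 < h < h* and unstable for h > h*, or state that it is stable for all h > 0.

Test eqn y'=λy, z=hλ:
  k1=λy_n ⇒ h·k1=z·y_n;  k2=λ(1+1/2z)y_n ⇒ h·k2=z(1+1/2z)y_n
  y_{n+1}/y_n = 1 − 2/5z + 7/5z(1+1/2z) = 1 + z + 7/10z²
  R(z) = 1 + z + 7/10z².

Solve |R(x)|<1 on ℝ⁻.
x=-1.31: |R|=0.8913
R=1: x+7/10x²=0 ⇒ x=−10/7=-1.4286; min R=1−1/(4·7/10)=0.6429>−1
Confirm numerically:
  x=-1.366: |R|=0.94017 <1
  x=-1.008: |R|=0.70324 <1
  x=-0.866: |R|=0.65897 <1
  x=-1.921: |R|=1.66217 >1
  x=-1.806: |R|=1.47715 >1
  x=-1.610: |R|=1.20447 >1
Interval (-1.4286, 0).

(-1.4286,0); λ=-11 ⇒ h* = (10/7)/11 = 0.1299.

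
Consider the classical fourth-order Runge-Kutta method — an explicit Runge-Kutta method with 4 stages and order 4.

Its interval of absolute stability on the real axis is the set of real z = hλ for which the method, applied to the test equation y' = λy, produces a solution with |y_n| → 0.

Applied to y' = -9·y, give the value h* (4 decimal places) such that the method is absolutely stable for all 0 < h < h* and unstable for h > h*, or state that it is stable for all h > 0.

On y'=λy, z=hλ:
  order 4, 4-stage ⇒ R(z)=1+z+z^2/2+z^3/6+z^4/24
  (e.g. R(-1.22)=0.31386, |R|=0.31386)

Find x<0 with |R(x)|<1.
x=-1.22: |R|=0.3139
|R(-2.89)|=1.1697 |R(-2.44)|=0.5926 |R(-1.65)|=0.2714
Bisect:
  x_lo=-3.2859 |R|=2.0571  x_hi=-0.3727 |R|=0.6889
  mid=-1.82933 |R|=0.29021 →hi
  mid=-2.55763 |R|=0.70762 →hi
  mid=-2.92178 |R|=1.22605 →lo
  mid=-2.73971 |R|=0.93342 →hi
  mid=-2.83074 |R|=1.07072 →lo
  mid=-2.78523 |R|=0.99990 →hi
  mid=-2.80798 |R|=1.03475 →lo
  mid=-2.79661 |R|=1.01719 →lo
  mid=-2.79092 |R|=1.00851 →lo
  mid=-2.78807 |R|=1.00419 →lo
  ...
  [-2.78540,-2.78523] ⇒ x*=-2.7853
So |R|<1 on (-2.7853, 0).

(-2.7853,0); λ=-9 ⇒ h* = 0.3095.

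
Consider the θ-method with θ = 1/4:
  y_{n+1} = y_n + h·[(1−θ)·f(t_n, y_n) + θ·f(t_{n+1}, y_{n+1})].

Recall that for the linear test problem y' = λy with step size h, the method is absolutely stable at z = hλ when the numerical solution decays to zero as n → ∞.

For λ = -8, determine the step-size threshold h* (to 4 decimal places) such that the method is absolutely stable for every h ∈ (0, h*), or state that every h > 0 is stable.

On y'=λy, z=hλ:
  y_{n+1} = y_n + z·[3/4·y_n + 1/4·y_{n+1}] ⇒ (1 − 1/4z)y_{n+1} = (1 + 3/4z)y_n
  ⇒ R(z) = (1 + 3/4z)/(1 − 1/4z).

Solve |R(x)|<1 on ℝ⁻.
x=-0.47: |R|=0.5794
R=−1: 1+3/4x = −1+1/4x ⇒ -1/2x=2 ⇒ x=2/(-1/2)=-4.0000
Confirm numerically:
  x=-2.778: |R|=0.63942 <1
  x=-2.347: |R|=0.47912 <1
  x=-2.259: |R|=0.44368 <1
  x=-2.091: |R|=0.37317 <1
  x=-4.479: |R|=1.11299 >1
  x=-4.158: |R|=1.03873 >1
Stable set (-4.0000, 0).

(-4.0000,0); λ=-8 ⇒ h* = (4)/8 = 0.5000.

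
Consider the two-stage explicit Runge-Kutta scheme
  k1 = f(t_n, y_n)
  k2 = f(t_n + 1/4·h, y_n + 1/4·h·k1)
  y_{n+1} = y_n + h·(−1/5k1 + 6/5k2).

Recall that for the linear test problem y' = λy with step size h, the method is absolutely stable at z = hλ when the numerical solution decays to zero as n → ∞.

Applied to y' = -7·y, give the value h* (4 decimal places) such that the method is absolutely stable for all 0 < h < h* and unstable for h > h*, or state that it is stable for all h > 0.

Test eqn y'=λy, z=hλ:
  k1=λy_n ⇒ h·k1=z·y_n;  k2=λ(1+1/4z)y_n ⇒ h·k2=z(1+1/4z)y_n
  y_{n+1}/y_n = 1 − 1/5z + 6/5z(1+1/4z) = 1 + z + 3/10z²
  R(z) = 1 + z + 3/10z².

Solve |R(x)|<1 on ℝ⁻.
x=-0.71: |R|=0.4412
R=1: x+3/10x²=0 ⇒ x=−10/3=-3.3333; min R=1−1/(4·3/10)=0.1667>−1
Confirm numerically:
  x=-2.538: |R|=0.39443 <1
  x=-2.301: |R|=0.28738 <1
  x=-1.749: |R|=0.16870 <1
  x=-3.761: |R|=1.48254 >1
  x=-3.653: |R|=1.35032 >1
Interval (-3.3333, 0).

(-3.3333,0); λ=-7 ⇒ h* = (10/3)/7 = 0.4762.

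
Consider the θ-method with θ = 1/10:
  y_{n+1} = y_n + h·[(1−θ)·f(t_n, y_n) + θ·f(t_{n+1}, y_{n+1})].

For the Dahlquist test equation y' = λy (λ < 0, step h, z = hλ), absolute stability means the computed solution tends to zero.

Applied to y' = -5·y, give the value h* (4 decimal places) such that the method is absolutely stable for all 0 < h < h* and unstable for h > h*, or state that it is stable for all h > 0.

On y'=λy, z=hλ:
  y_{n+1} = y_n + z·[9/10·y_n + 1/10·y_{n+1}] ⇒ (1 − 1/10z)y_{n+1} = (1 + 9/10z)y_n
  Hence R(z) = (1 + 9/10z)/(1 − 1/10z).

Need |R(x)|<1, x<0.
x=-1.21: |R|=0.0794
R=−1: 1+9/10x = −1+1/10x ⇒ -4/5x=2 ⇒ x=2/(-4/5)=-2.5000
Confirm numerically:
  x=-2.088: |R|=0.72733 <1
  x=-1.344: |R|=0.18477 <1
  x=-1.171: |R|=0.04825 <1
  x=-2.908: |R|=1.25287 >1
  x=-2.891: |R|=1.24265 >1
  x=-2.654: |R|=1.09736 >1
So |R|<1 on (-2.5000, 0).

(-2.5000,0); λ=-5 ⇒ h* = (5/2)/5 = 0.5000.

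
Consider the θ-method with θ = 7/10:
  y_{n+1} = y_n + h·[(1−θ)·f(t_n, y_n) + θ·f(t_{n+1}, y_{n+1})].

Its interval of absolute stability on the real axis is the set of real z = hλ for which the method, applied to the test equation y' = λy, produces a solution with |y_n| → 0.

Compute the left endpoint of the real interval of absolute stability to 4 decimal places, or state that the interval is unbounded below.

On y'=λy, z=hλ:
  y_{n+1} = y_n + z·[3/10·y_n + 7/10·y_{n+1}] ⇒ (1 − 7/10z)y_{n+1} = (1 + 3/10z)y_n
  so R(z) = (1 + 3/10z)/(1 − 7/10z).

Boundary: |R(x)|=1, x<0.
x=-0.4: |R|=0.6875
x=-2: |R|=0.1667
x=-10: |R|=0.2500
x=-100: |R|=0.4085
θ=7/10≥1/2 ⇒ |1+3/10x|<|1−7/10x| ∀x<0 ⇒ unbounded interval.

interval (−∞, 0).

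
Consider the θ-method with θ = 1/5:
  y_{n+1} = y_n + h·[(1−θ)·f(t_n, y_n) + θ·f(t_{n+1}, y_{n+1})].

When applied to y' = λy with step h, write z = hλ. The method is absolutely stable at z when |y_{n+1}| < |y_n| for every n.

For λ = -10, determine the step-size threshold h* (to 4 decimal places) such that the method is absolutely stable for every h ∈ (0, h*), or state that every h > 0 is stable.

Set f=λy, z=hλ:
  y_{n+1} = y_n + z·[4/5·y_n + 1/5·y_{n+1}] ⇒ (1 − 1/5z)y_{n+1} = (1 + 4/5z)y_n
  Hence R(z) = (1 + 4/5z)/(1 − 1/5z).

Solve |R(x)|<1 on ℝ⁻.
x=-1: |R|=0.1667
R=−1: 1+4/5x = −1+1/5x ⇒ -3/5x=2 ⇒ x=2/(-3/5)=-3.3333
Confirm numerically:
  x=-2.450: |R|=0.64430 <1
  x=-2.316: |R|=0.58283 <1
  x=-2.248: |R|=0.55077 <1
  x=-3.852: |R|=1.17578 >1
  x=-3.831: |R|=1.16906 >1
  x=-3.471: |R|=1.04875 >1
So |R|<1 on (-3.3333, 0).

(-3.3333,0); λ=-10 ⇒ h* = (10/3)/10 = 0.3333.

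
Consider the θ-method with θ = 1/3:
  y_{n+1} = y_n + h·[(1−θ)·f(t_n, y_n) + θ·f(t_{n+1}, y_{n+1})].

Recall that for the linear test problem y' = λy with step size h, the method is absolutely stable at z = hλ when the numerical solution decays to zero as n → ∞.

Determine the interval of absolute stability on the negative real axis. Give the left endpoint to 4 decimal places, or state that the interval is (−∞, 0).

On y'=λy, z=hλ:
  y_{n+1} = y_n + z·[2/3·y_n + 1/3·y_{n+1}] ⇒ (1 − 1/3z)y_{n+1} = (1 + 2/3z)y_n
  ⇒ R(z) = (1 + 2/3z)/(1 − 1/3z).

Solve |R(x)|<1 on ℝ⁻.
x=-1.63: |R|=0.0562
R=−1: 1+2/3x = −1+1/3x ⇒ -1/3x=2 ⇒ x=2/(-1/3)=-6.0000
Confirm numerically:
  x=-5.940: |R|=0.99329 <1
  x=-5.608: |R|=0.95446 <1
  x=-3.648: |R|=0.64621 <1
  x=-6.272: |R|=1.02934 >1
  x=-6.211: |R|=1.02291 >1
Interval (-6.0000, 0).

(-6.0000, 0).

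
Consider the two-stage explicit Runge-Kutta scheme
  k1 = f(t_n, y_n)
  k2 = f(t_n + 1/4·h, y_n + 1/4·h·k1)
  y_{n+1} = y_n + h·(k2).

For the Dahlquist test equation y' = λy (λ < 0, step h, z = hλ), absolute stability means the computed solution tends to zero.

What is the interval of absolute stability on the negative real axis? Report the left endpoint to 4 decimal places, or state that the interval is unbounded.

Set f=λy, z=hλ:
  k1=λy_n ⇒ h·k1=z·y_n;  k2=λ(1+1/4z)y_n ⇒ h·k2=z(1+1/4z)y_n
  y_{n+1}/y_n = 1 + z(1+1/4z) = 1 + z + 1/4z²
  R(z) = 1 + z + 1/4z².

Find x<0 with |R(x)|<1.
x=-1.02: |R|=0.2401
R=1: x+1/4x²=0 ⇒ x=−4=-4.0000; min R=1−1/(4·1/4)=0.0000>−1
Confirm numerically:
  x=-3.269: |R|=0.40259 <1
  x=-3.107: |R|=0.30636 <1
  x=-2.013: |R|=0.00004 <1
  x=-4.472: |R|=1.52770 >1
  x=-4.108: |R|=1.11092 >1
Stable set (-4.0000, 0).

(-4.0000, 0).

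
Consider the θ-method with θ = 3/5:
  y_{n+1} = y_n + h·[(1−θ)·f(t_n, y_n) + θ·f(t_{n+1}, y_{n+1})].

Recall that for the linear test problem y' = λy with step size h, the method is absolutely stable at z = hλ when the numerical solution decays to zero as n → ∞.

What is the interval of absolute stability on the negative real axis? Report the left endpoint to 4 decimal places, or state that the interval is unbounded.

(−∞, 0) — no finite endpoint.

Test eqn y'=λy, z=hλ:
  y_{n+1} = y_n + z·[2/5·y_n + 3/5·y_{n+1}] ⇒ (1 − 3/5z)y_{n+1} = (1 + 2/5z)y_n
  Hence R(z) = (1 + 2/5z)/(1 − 3/5z).

Find x<0 with |R(x)|<1.
x=-1.28: |R|=0.2760
x=-2: |R|=0.0909
x=-10: |R|=0.4286
x=-100: |R|=0.6393
θ=3/5≥1/2 ⇒ |1+2/5x|<|1−3/5x| ∀x<0 ⇒ unbounded interval.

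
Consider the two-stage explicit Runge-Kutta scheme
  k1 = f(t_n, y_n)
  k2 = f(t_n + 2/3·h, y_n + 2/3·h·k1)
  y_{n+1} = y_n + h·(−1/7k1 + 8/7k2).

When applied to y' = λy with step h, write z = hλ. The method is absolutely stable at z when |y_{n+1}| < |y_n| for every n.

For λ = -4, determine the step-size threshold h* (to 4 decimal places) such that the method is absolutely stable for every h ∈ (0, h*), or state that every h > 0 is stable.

(-1.3125,0); λ=-4 ⇒ h* = (21/16)/4 = 0.3281.

Set f=λy, z=hλ:
  k1=λy_n ⇒ h·k1=z·y_n;  k2=λ(1+2/3z)y_n ⇒ h·k2=z(1+2/3z)y_n
  y_{n+1}/y_n = 1 − 1/7z + 8/7z(1+2/3z) = 1 + z + 16/21z²
  R(z) = 1 + z + 16/21z².

Boundary: |R(x)|=1, x<0.
x=-1.19: |R|=0.8889
R=1: x+16/21x²=0 ⇒ x=−21/16=-1.3125; min R=1−1/(4·16/21)=0.6719>−1
Confirm numerically:
  x=-1.256: |R|=0.94593 <1
  x=-1.096: |R|=0.81921 <1
  x=-1.078: |R|=0.80740 <1
  x=-1.850: |R|=1.75762 >1
  x=-1.713: |R|=1.52271 >1
  x=-1.567: |R|=1.30385 >1
Stable set (-1.3125, 0).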